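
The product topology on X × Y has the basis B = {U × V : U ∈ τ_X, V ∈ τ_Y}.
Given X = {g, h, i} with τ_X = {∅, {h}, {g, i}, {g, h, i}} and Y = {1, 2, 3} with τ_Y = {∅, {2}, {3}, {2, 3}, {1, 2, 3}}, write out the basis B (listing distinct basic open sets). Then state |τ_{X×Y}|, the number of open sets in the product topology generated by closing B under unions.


Basis B = {∅ × ∅, {h} × {2}, {h} × {3}, {g, i} × {2}, {g, i} × {3}, {h} × {2, 3}, {g, h, i} × {2}, {g, h, i} × {3}, {h} × {1, 2, 3}, {g, i} × {2, 3}, {g, i} × {1, 2, 3}, {g, h, i} × {2, 3}, {g, h, i} × {1, 2, 3}}; |τ_{X×Y}| = 25.

Enumerate products U × V with U ∈ τ_X, V ∈ τ_Y (deduplicated):
  ∅ × ∅ = {} (∅)
  {h} × {2} = {(h,2)}
  {h} × {3} = {(h,3)}
  {g, i} × {2} = {(g,2), (i,2)}
  {g, i} × {3} = {(g,3), (i,3)}
  {h} × {2, 3} = {(h,2), (h,3)}
  {g, h, i} × {2} = {(g,2), (h,2), (i,2)}
  {g, h, i} × {3} = {(g,3), (h,3), (i,3)}
  {h} × {1, 2, 3} = {(h,1), (h,2), (h,3)}
  {g, i} × {2, 3} = {(g,2), (g,3), (i,2), (i,3)}
  {g, i} × {1, 2, 3} = {(g,1), (g,2), (g,3), (i,1), (i,2), (i,3)}
  {g, h, i} × {2, 3} = {(g,2), (g,3), (h,2), (h,3), (i,2), (i,3)}
  {g, h, i} × {1, 2, 3} = {(g,1), (g,2), (g,3), (h,1), (h,2), (h,3), (i,1), (i,2), (i,3)}
These 13 distinct sets form the basis B.
Close under arbitrary unions to get τ_{X×Y}; counting gives |τ_{X×Y}| = 25.


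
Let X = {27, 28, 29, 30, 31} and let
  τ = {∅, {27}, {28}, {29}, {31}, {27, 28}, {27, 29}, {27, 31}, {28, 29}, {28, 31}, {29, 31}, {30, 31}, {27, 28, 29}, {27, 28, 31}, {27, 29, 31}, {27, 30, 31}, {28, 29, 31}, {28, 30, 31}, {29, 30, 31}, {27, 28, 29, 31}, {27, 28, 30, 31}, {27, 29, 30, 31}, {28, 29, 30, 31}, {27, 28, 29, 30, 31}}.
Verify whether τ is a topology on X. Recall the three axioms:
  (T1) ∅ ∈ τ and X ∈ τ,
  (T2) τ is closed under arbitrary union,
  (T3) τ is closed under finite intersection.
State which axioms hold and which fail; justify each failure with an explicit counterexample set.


τ IS a topology on X.

Axiom (T1): ∅ ∈ τ? Yes; X ∈ τ? Yes.
Axiom (T2/T3): check pairwise unions and intersections of members of τ.
All pairwise intersections and unions checked — each lies in τ. Therefore τ satisfies (T1), (T2), (T3): it IS a topology on X.


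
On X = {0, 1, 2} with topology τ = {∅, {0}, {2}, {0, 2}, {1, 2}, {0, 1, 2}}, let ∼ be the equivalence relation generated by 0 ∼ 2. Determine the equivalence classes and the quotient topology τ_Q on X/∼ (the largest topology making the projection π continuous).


X/∼ = {[0=2], [1]}; |τ_Q| = 3.

Equivalence classes: [0=2], [1].
Quotient map π: X → X/∼ sends 0 ↦ [0=2], 1 ↦ [1], 2 ↦ [0=2].
For each subset V ⊆ X/∼, compute π^{-1}(V) ⊆ X and check whether π^{-1}(V) ∈ τ. V is open in τ_Q iff π^{-1}(V) ∈ τ.
  V = {}: π^{-1}(V) = ∅ ∈ τ ✓.
  V = {[0=2]}: π^{-1}(V) = {0, 2} ∈ τ ✓.
  V = {[1]}: π^{-1}(V) = {1} ∉ τ ✗.
  V = {[0=2], [1]}: π^{-1}(V) = {0, 1, 2} ∈ τ ✓.
Open sets in the quotient: τ_Q = {{}, {[0=2]}, {[0=2], [1]}} (3 elements).


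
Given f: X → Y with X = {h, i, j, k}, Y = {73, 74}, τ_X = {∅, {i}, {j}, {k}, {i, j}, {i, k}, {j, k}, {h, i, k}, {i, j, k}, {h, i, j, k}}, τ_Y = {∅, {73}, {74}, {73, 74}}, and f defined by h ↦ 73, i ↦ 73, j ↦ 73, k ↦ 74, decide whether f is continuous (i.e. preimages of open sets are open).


f is NOT continuous.

Compute f^{-1}(U) for each U ∈ τ_Y:
  U = ∅: f^{-1}(U) = ∅ ∈ τ_X ✓.
  U = {73}: f^{-1}(U) = {h, i, j} ∉ τ_X ✗.
  U = {74}: f^{-1}(U) = {k} ∈ τ_X ✓.
  U = {73, 74}: f^{-1}(U) = {h, i, j, k} ∈ τ_X ✓.
Found U = {73} with f^{-1}(U) = {h, i, j} not in τ_X. Therefore f is NOT continuous.


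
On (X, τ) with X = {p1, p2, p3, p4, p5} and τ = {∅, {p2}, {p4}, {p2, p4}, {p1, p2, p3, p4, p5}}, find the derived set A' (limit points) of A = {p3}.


A' = {p1, p5}

For each x ∈ X, list the open sets U ∈ τ with x ∈ U, then check whether U ∩ (A ∖ {x}) ≠ ∅ for every such U.
  x = p1: opens ∋ x are {p1, p2, p3, p4, p5}; each meets A ∖ {p1}, so x IS a limit point.
  x = p2: open {p2} ∋ x has {p2} ∩ (A ∖ {p2}) = ∅, so x is NOT a limit point.
  x = p3: open {p1, p2, p3, p4, p5} ∋ x has {p1, p2, p3, p4, p5} ∩ (A ∖ {p3}) = ∅, so x is NOT a limit point.
  x = p4: open {p4} ∋ x has {p4} ∩ (A ∖ {p4}) = ∅, so x is NOT a limit point.
  x = p5: opens ∋ x are {p1, p2, p3, p4, p5}; each meets A ∖ {p5}, so x IS a limit point.
Collecting: A' = {p1, p5}.


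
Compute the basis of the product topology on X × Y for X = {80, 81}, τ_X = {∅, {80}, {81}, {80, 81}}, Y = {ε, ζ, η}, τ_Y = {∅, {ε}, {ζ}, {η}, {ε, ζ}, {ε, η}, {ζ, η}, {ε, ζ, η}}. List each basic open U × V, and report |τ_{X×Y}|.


Basis B = {∅ × ∅, {80} × {ε}, {80} × {ζ}, {80} × {η}, {81} × {ε}, {81} × {ζ}, {81} × {η}, {80} × {ε, ζ}, {80} × {ε, η}, {80, 81} × {ε}, {80} × {ζ, η}, {80, 81} × {ζ}, {80, 81} × {η}, {81} × {ε, ζ}, {81} × {ε, η}, {81} × {ζ, η}, {80} × {ε, ζ, η}, {81} × {ε, ζ, η}, {80, 81} × {ε, ζ}, {80, 81} × {ε, η}, {80, 81} × {ζ, η}, {80, 81} × {ε, ζ, η}}; |τ_{X×Y}| = 64.

Enumerate products U × V with U ∈ τ_X, V ∈ τ_Y (deduplicated):
  ∅ × ∅ = {} (∅)
  {80} × {ε} = {(80,ε)}
  {80} × {ζ} = {(80,ζ)}
  {80} × {η} = {(80,η)}
  {81} × {ε} = {(81,ε)}
  {81} × {ζ} = {(81,ζ)}
  {81} × {η} = {(81,η)}
  {80} × {ε, ζ} = {(80,ε), (80,ζ)}
  {80} × {ε, η} = {(80,ε), (80,η)}
  {80, 81} × {ε} = {(80,ε), (81,ε)}
  {80} × {ζ, η} = {(80,ζ), (80,η)}
  {80, 81} × {ζ} = {(80,ζ), (81,ζ)}
  {80, 81} × {η} = {(80,η), (81,η)}
  {81} × {ε, ζ} = {(81,ε), (81,ζ)}
  {81} × {ε, η} = {(81,ε), (81,η)}
  {81} × {ζ, η} = {(81,ζ), (81,η)}
  {80} × {ε, ζ, η} = {(80,ε), (80,ζ), (80,η)}
  {81} × {ε, ζ, η} = {(81,ε), (81,ζ), (81,η)}
  {80, 81} × {ε, ζ} = {(80,ε), (80,ζ), (81,ε), (81,ζ)}
  {80, 81} × {ε, η} = {(80,ε), (80,η), (81,ε), (81,η)}
  {80, 81} × {ζ, η} = {(80,ζ), (80,η), (81,ζ), (81,η)}
  {80, 81} × {ε, ζ, η} = {(80,ε), (80,ζ), (80,η), (81,ε), (81,ζ), (81,η)}
These 22 distinct sets form the basis B.
Close under arbitrary unions to get τ_{X×Y}; counting gives |τ_{X×Y}| = 64.


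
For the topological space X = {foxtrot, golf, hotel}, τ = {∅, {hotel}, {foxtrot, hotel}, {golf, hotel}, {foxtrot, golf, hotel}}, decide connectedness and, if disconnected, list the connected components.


(X, τ) is connected.

Find clopen sets (U ∈ τ with X ∖ U ∈ τ):
  U = ∅, X ∖ U = {foxtrot, golf, hotel} — both open, so U is clopen.
  U = {foxtrot, golf, hotel}, X ∖ U = ∅ — both open, so U is clopen.
Only trivial clopens (∅ and X) exist, so (X, τ) is connected.
Compute connected components by grouping points that agree on all clopens:
  component: {foxtrot, golf, hotel}


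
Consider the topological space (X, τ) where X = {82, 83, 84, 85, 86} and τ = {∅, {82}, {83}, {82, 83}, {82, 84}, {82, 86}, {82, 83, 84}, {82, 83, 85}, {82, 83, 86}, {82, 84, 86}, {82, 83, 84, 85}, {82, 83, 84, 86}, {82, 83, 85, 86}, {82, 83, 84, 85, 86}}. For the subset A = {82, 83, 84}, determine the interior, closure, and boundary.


int(A) = {82, 83, 84}, cl(A) = {82, 83, 84, 85, 86}, ∂A = {85, 86}.

Closed sets in (X, τ) are complements of opens:
  closed(X, τ) = {∅, {84}, {85}, {86}, {83, 85}, {84, 85}, {84, 86}, {85, 86}, {83, 84, 85}, {83, 85, 86}, {84, 85, 86}, {82, 84, 85, 86}, {83, 84, 85, 86}, {82, 83, 84, 85, 86}}.
int(A) = ⋃ {U ∈ τ : U ⊆ A}. Opens contained in A: ∅, {82}, {83}, {82, 83}, {82, 84}, {82, 83, 84}.
Taking the union of these: int(A) = {82, 83, 84}.
cl(A) = ⋂ {C closed : A ⊆ C}. Closed sets containing A: {82, 83, 84, 85, 86}.
Intersecting these: cl(A) = {82, 83, 84, 85, 86}.
∂A = cl(A) ∖ int(A) = {82, 83, 84, 85, 86} ∖ {82, 83, 84} = {85, 86}.


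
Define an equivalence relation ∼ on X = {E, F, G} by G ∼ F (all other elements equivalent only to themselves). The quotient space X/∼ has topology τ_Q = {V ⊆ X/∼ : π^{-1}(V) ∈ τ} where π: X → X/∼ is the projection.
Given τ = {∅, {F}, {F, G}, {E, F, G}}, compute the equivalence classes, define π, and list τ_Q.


X/∼ = {[E], [F=G]}; |τ_Q| = 3.

Equivalence classes: [E], [F=G].
Quotient map π: X → X/∼ sends E ↦ [E], F ↦ [F=G], G ↦ [F=G].
For each subset V ⊆ X/∼, compute π^{-1}(V) ⊆ X and check whether π^{-1}(V) ∈ τ. V is open in τ_Q iff π^{-1}(V) ∈ τ.
  V = {}: π^{-1}(V) = ∅ ∈ τ ✓.
  V = {[E]}: π^{-1}(V) = {E} ∉ τ ✗.
  V = {[F=G]}: π^{-1}(V) = {F, G} ∈ τ ✓.
  V = {[E], [F=G]}: π^{-1}(V) = {E, F, G} ∈ τ ✓.
Open sets in the quotient: τ_Q = {{}, {[F=G]}, {[E], [F=G]}} (3 elements).


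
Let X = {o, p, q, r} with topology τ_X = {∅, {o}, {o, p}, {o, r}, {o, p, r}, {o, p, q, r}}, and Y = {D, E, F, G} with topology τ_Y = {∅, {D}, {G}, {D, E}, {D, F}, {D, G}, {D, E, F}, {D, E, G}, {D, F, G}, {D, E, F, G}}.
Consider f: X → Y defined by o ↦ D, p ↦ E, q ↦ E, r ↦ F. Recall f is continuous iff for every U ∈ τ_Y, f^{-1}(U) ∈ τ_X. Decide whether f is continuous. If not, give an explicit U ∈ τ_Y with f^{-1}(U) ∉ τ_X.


f is NOT continuous.

Compute f^{-1}(U) for each U ∈ τ_Y:
  U = ∅: f^{-1}(U) = ∅ ∈ τ_X ✓.
  U = {D}: f^{-1}(U) = {o} ∈ τ_X ✓.
  U = {G}: f^{-1}(U) = ∅ ∈ τ_X ✓.
  U = {D, E}: f^{-1}(U) = {o, p, q} ∉ τ_X ✗.
  U = {D, F}: f^{-1}(U) = {o, r} ∈ τ_X ✓.
  U = {D, G}: f^{-1}(U) = {o} ∈ τ_X ✓.
  U = {D, E, F}: f^{-1}(U) = {o, p, q, r} ∈ τ_X ✓.
  U = {D, E, G}: f^{-1}(U) = {o, p, q} ∉ τ_X ✗.
  U = {D, F, G}: f^{-1}(U) = {o, r} ∈ τ_X ✓.
  U = {D, E, F, G}: f^{-1}(U) = {o, p, q, r} ∈ τ_X ✓.
Found U = {D, E} with f^{-1}(U) = {o, p, q} not in τ_X. Therefore f is NOT continuous.


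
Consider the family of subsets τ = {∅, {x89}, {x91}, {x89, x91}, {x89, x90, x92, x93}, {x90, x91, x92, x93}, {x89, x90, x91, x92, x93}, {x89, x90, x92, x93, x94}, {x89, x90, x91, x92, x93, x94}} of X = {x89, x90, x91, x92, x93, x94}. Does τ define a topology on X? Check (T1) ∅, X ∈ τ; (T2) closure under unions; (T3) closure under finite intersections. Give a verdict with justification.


τ is NOT a topology on X.

Axiom (T1): ∅ ∈ τ? Yes; X ∈ τ? Yes.
Axiom (T2/T3): check pairwise unions and intersections of members of τ.
Counterexample for (T3): {x89, x90, x92, x93} ∩ {x90, x91, x92, x93} = {x90, x92, x93} ∉ τ. Therefore τ is NOT a topology.


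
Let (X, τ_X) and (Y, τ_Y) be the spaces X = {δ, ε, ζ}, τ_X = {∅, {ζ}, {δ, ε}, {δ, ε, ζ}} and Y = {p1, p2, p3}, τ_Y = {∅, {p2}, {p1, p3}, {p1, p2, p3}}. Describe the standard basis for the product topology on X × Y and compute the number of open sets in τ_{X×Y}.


Basis B = {∅ × ∅, {ζ} × {p2}, {δ, ε} × {p2}, {ζ} × {p1, p3}, {δ, ε, ζ} × {p2}, {ζ} × {p1, p2, p3}, {δ, ε} × {p1, p3}, {δ, ε} × {p1, p2, p3}, {δ, ε, ζ} × {p1, p3}, {δ, ε, ζ} × {p1, p2, p3}}; |τ_{X×Y}| = 16.

Enumerate products U × V with U ∈ τ_X, V ∈ τ_Y (deduplicated):
  ∅ × ∅ = {} (∅)
  {ζ} × {p2} = {(ζ,p2)}
  {δ, ε} × {p2} = {(δ,p2), (ε,p2)}
  {ζ} × {p1, p3} = {(ζ,p1), (ζ,p3)}
  {δ, ε, ζ} × {p2} = {(δ,p2), (ε,p2), (ζ,p2)}
  {ζ} × {p1, p2, p3} = {(ζ,p1), (ζ,p2), (ζ,p3)}
  {δ, ε} × {p1, p3} = {(δ,p1), (δ,p3), (ε,p1), (ε,p3)}
  {δ, ε} × {p1, p2, p3} = {(δ,p1), (δ,p2), (δ,p3), (ε,p1), (ε,p2), (ε,p3)}
  {δ, ε, ζ} × {p1, p3} = {(δ,p1), (δ,p3), (ε,p1), (ε,p3), (ζ,p1), (ζ,p3)}
  {δ, ε, ζ} × {p1, p2, p3} = {(δ,p1), (δ,p2), (δ,p3), (ε,p1), (ε,p2), (ε,p3), (ζ,p1), (ζ,p2), (ζ,p3)}
These 10 distinct sets form the basis B.
Close under arbitrary unions to get τ_{X×Y}; counting gives |τ_{X×Y}| = 16.


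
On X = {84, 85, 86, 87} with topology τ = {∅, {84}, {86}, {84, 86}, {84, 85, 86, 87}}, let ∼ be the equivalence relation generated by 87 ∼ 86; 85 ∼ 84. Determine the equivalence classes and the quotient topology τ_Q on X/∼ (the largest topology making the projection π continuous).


X/∼ = {[84=85], [86=87]}; |τ_Q| = 2.

Equivalence classes: [84=85], [86=87].
Quotient map π: X → X/∼ sends 84 ↦ [84=85], 85 ↦ [84=85], 86 ↦ [86=87], 87 ↦ [86=87].
For each subset V ⊆ X/∼, compute π^{-1}(V) ⊆ X and check whether π^{-1}(V) ∈ τ. V is open in τ_Q iff π^{-1}(V) ∈ τ.
  V = {}: π^{-1}(V) = ∅ ∈ τ ✓.
  V = {[84=85]}: π^{-1}(V) = {84, 85} ∉ τ ✗.
  V = {[86=87]}: π^{-1}(V) = {86, 87} ∉ τ ✗.
  V = {[84=85], [86=87]}: π^{-1}(V) = {84, 85, 86, 87} ∈ τ ✓.
Open sets in the quotient: τ_Q = {{}, {[84=85], [86=87]}} (2 elements).


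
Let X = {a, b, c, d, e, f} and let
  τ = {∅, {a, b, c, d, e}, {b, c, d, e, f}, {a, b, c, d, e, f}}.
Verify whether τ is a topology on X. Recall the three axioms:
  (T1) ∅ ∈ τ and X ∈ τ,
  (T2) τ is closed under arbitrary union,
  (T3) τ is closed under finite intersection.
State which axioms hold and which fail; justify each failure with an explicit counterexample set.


τ is NOT a topology on X.

Axiom (T1): ∅ ∈ τ? Yes; X ∈ τ? Yes.
Axiom (T2/T3): check pairwise unions and intersections of members of τ.
Counterexample for (T3): {a, b, c, d, e} ∩ {b, c, d, e, f} = {b, c, d, e} ∉ τ. Therefore τ is NOT a topology.


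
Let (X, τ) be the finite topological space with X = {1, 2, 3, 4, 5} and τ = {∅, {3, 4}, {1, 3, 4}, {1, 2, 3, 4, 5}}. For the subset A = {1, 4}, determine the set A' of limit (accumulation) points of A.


A' = {1, 2, 3, 5}

For each x ∈ X, list the open sets U ∈ τ with x ∈ U, then check whether U ∩ (A ∖ {x}) ≠ ∅ for every such U.
  x = 1: opens ∋ x are {1, 3, 4}, {1, 2, 3, 4, 5}; each meets A ∖ {1}, so x IS a limit point.
  x = 2: opens ∋ x are {1, 2, 3, 4, 5}; each meets A ∖ {2}, so x IS a limit point.
  x = 3: opens ∋ x are {3, 4}, {1, 3, 4}, {1, 2, 3, 4, 5}; each meets A ∖ {3}, so x IS a limit point.
  x = 4: open {3, 4} ∋ x has {3, 4} ∩ (A ∖ {4}) = ∅, so x is NOT a limit point.
  x = 5: opens ∋ x are {1, 2, 3, 4, 5}; each meets A ∖ {5}, so x IS a limit point.
Collecting: A' = {1, 2, 3, 5}.


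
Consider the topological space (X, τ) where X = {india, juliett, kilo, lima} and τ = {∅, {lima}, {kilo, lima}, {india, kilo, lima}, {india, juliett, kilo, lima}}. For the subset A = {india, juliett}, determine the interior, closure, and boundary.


int(A) = ∅, cl(A) = {india, juliett}, ∂A = {india, juliett}.

Closed sets in (X, τ) are complements of opens:
  closed(X, τ) = {∅, {juliett}, {india, juliett}, {india, juliett, kilo}, {india, juliett, kilo, lima}}.
int(A) = ⋃ {U ∈ τ : U ⊆ A}. Opens contained in A: ∅.
Taking the union of these: int(A) = ∅.
cl(A) = ⋂ {C closed : A ⊆ C}. Closed sets containing A: {india, juliett}, {india, juliett, kilo}, {india, juliett, kilo, lima}.
Intersecting these: cl(A) = {india, juliett}.
∂A = cl(A) ∖ int(A) = {india, juliett} ∖ ∅ = {india, juliett}.


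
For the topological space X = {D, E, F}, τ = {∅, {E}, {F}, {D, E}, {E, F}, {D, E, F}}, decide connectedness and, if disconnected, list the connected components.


(X, τ) is disconnected; components = [{F}, {D, E}].

Find clopen sets (U ∈ τ with X ∖ U ∈ τ):
  U = ∅, X ∖ U = {D, E, F} — both open, so U is clopen.
  U = {F}, X ∖ U = {D, E} — both open, so U is clopen.
  U = {D, E}, X ∖ U = {F} — both open, so U is clopen.
  U = {D, E, F}, X ∖ U = ∅ — both open, so U is clopen.
Nontrivial clopen(s) exist: e.g. {F}. So (X, τ) is disconnected.
Compute connected components by grouping points that agree on all clopens:
  component: {F}
  component: {D, E}


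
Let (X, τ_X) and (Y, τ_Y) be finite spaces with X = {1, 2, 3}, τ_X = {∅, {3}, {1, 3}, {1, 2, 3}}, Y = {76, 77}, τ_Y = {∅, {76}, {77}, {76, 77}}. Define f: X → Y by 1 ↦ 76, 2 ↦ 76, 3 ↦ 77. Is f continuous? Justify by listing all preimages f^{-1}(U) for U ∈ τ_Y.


f is NOT continuous.

Compute f^{-1}(U) for each U ∈ τ_Y:
  U = ∅: f^{-1}(U) = ∅ ∈ τ_X ✓.
  U = {76}: f^{-1}(U) = {1, 2} ∉ τ_X ✗.
  U = {77}: f^{-1}(U) = {3} ∈ τ_X ✓.
  U = {76, 77}: f^{-1}(U) = {1, 2, 3} ∈ τ_X ✓.
Found U = {76} with f^{-1}(U) = {1, 2} not in τ_X. Therefore f is NOT continuous.


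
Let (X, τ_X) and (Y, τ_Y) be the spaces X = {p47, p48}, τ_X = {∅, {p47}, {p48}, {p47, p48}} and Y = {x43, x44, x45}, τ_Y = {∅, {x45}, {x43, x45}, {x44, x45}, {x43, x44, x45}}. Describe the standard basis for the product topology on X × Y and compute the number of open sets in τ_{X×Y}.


Basis B = {∅ × ∅, {p47} × {x45}, {p48} × {x45}, {p47} × {x43, x45}, {p47} × {x44, x45}, {p47, p48} × {x45}, {p48} × {x43, x45}, {p48} × {x44, x45}, {p47} × {x43, x44, x45}, {p48} × {x43, x44, x45}, {p47, p48} × {x43, x45}, {p47, p48} × {x44, x45}, {p47, p48} × {x43, x44, x45}}; |τ_{X×Y}| = 25.

Enumerate products U × V with U ∈ τ_X, V ∈ τ_Y (deduplicated):
  ∅ × ∅ = {} (∅)
  {p47} × {x45} = {(p47,x45)}
  {p48} × {x45} = {(p48,x45)}
  {p47} × {x43, x45} = {(p47,x43), (p47,x45)}
  {p47} × {x44, x45} = {(p47,x44), (p47,x45)}
  {p47, p48} × {x45} = {(p47,x45), (p48,x45)}
  {p48} × {x43, x45} = {(p48,x43), (p48,x45)}
  {p48} × {x44, x45} = {(p48,x44), (p48,x45)}
  {p47} × {x43, x44, x45} = {(p47,x43), (p47,x44), (p47,x45)}
  {p48} × {x43, x44, x45} = {(p48,x43), (p48,x44), (p48,x45)}
  {p47, p48} × {x43, x45} = {(p47,x43), (p47,x45), (p48,x43), (p48,x45)}
  {p47, p48} × {x44, x45} = {(p47,x44), (p47,x45), (p48,x44), (p48,x45)}
  {p47, p48} × {x43, x44, x45} = {(p47,x43), (p47,x44), (p47,x45), (p48,x43), (p48,x44), (p48,x45)}
These 13 distinct sets form the basis B.
Close under arbitrary unions to get τ_{X×Y}; counting gives |τ_{X×Y}| = 25.


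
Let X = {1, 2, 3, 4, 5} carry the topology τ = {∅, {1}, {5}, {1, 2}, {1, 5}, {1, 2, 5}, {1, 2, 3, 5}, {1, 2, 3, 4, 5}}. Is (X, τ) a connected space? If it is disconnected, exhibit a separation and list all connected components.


(X, τ) is connected.

Find clopen sets (U ∈ τ with X ∖ U ∈ τ):
  U = ∅, X ∖ U = {1, 2, 3, 4, 5} — both open, so U is clopen.
  U = {1, 2, 3, 4, 5}, X ∖ U = ∅ — both open, so U is clopen.
Only trivial clopens (∅ and X) exist, so (X, τ) is connected.
Compute connected components by grouping points that agree on all clopens:
  component: {1, 2, 3, 4, 5}


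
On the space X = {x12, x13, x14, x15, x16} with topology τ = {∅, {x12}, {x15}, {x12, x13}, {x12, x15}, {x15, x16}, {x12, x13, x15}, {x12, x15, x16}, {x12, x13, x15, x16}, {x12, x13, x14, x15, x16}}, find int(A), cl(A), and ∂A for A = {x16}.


int(A) = ∅, cl(A) = {x14, x16}, ∂A = {x14, x16}.

Closed sets in (X, τ) are complements of opens:
  closed(X, τ) = {∅, {x14}, {x13, x14}, {x14, x16}, {x12, x13, x14}, {x13, x14, x16}, {x14, x15, x16}, {x12, x13, x14, x16}, {x13, x14, x15, x16}, {x12, x13, x14, x15, x16}}.
int(A) = ⋃ {U ∈ τ : U ⊆ A}. Opens contained in A: ∅.
Taking the union of these: int(A) = ∅.
cl(A) = ⋂ {C closed : A ⊆ C}. Closed sets containing A: {x14, x16}, {x13, x14, x16}, {x14, x15, x16}, {x12, x13, x14, x16}, {x13, x14, x15, x16}, {x12, x13, x14, x15, x16}.
Intersecting these: cl(A) = {x14, x16}.
∂A = cl(A) ∖ int(A) = {x14, x16} ∖ ∅ = {x14, x16}.


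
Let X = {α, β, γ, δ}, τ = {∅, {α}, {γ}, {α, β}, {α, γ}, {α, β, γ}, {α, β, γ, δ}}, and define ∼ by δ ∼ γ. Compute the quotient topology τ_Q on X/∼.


X/∼ = {[α], [β], [γ=δ]}; |τ_Q| = 4.

Equivalence classes: [α], [β], [γ=δ].
Quotient map π: X → X/∼ sends α ↦ [α], β ↦ [β], γ ↦ [γ=δ], δ ↦ [γ=δ].
For each subset V ⊆ X/∼, compute π^{-1}(V) ⊆ X and check whether π^{-1}(V) ∈ τ. V is open in τ_Q iff π^{-1}(V) ∈ τ.
  V = {}: π^{-1}(V) = ∅ ∈ τ ✓.
  V = {[α]}: π^{-1}(V) = {α} ∈ τ ✓.
  V = {[β]}: π^{-1}(V) = {β} ∉ τ ✗.
  V = {[α], [β]}: π^{-1}(V) = {α, β} ∈ τ ✓.
  V = {[γ=δ]}: π^{-1}(V) = {γ, δ} ∉ τ ✗.
  V = {[α], [γ=δ]}: π^{-1}(V) = {α, γ, δ} ∉ τ ✗.
  V = {[β], [γ=δ]}: π^{-1}(V) = {β, γ, δ} ∉ τ ✗.
  V = {[α], [β], [γ=δ]}: π^{-1}(V) = {α, β, γ, δ} ∈ τ ✓.
Open sets in the quotient: τ_Q = {{}, {[α]}, {[α], [β]}, {[α], [β], [γ=δ]}} (4 elements).


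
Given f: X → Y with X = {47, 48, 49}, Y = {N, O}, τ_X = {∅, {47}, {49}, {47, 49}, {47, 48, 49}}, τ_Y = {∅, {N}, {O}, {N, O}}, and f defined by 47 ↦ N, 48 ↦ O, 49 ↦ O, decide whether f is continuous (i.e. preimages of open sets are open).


f is NOT continuous.

Compute f^{-1}(U) for each U ∈ τ_Y:
  U = ∅: f^{-1}(U) = ∅ ∈ τ_X ✓.
  U = {N}: f^{-1}(U) = {47} ∈ τ_X ✓.
  U = {O}: f^{-1}(U) = {48, 49} ∉ τ_X ✗.
  U = {N, O}: f^{-1}(U) = {47, 48, 49} ∈ τ_X ✓.
Found U = {O} with f^{-1}(U) = {48, 49} not in τ_X. Therefore f is NOT continuous.


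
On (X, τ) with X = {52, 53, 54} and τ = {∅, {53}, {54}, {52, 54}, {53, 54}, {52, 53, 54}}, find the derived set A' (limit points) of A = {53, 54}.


A' = {52}

For each x ∈ X, list the open sets U ∈ τ with x ∈ U, then check whether U ∩ (A ∖ {x}) ≠ ∅ for every such U.
  x = 52: opens ∋ x are {52, 54}, {52, 53, 54}; each meets A ∖ {52}, so x IS a limit point.
  x = 53: open {53} ∋ x has {53} ∩ (A ∖ {53}) = ∅, so x is NOT a limit point.
  x = 54: open {54} ∋ x has {54} ∩ (A ∖ {54}) = ∅, so x is NOT a limit point.
Collecting: A' = {52}.


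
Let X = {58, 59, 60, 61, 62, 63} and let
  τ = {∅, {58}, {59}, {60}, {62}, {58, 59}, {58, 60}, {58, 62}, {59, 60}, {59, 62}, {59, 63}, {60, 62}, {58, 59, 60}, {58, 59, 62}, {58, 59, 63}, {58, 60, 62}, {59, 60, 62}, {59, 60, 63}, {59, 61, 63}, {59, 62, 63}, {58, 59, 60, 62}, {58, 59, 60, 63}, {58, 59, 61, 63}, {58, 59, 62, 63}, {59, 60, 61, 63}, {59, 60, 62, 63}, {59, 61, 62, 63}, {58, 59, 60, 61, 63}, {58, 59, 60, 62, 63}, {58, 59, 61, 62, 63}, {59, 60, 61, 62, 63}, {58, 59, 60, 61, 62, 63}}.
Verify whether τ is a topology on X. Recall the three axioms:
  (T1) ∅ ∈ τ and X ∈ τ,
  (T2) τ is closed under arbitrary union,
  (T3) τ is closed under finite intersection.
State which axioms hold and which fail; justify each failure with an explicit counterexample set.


τ IS a topology on X.

Axiom (T1): ∅ ∈ τ? Yes; X ∈ τ? Yes.
Axiom (T2/T3): check pairwise unions and intersections of members of τ.
All pairwise intersections and unions checked — each lies in τ. Therefore τ satisfies (T1), (T2), (T3): it IS a topology on X.


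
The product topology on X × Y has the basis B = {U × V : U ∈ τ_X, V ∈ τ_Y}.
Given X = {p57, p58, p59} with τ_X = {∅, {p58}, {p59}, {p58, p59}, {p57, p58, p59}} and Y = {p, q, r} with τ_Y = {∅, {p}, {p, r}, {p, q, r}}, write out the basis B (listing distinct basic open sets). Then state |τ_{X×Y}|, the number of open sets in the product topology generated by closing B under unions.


Basis B = {∅ × ∅, {p58} × {p}, {p59} × {p}, {p58} × {p, r}, {p58, p59} × {p}, {p59} × {p, r}, {p57, p58, p59} × {p}, {p58} × {p, q, r}, {p59} × {p, q, r}, {p58, p59} × {p, r}, {p57, p58, p59} × {p, r}, {p58, p59} × {p, q, r}, {p57, p58, p59} × {p, q, r}}; |τ_{X×Y}| = 30.

Enumerate products U × V with U ∈ τ_X, V ∈ τ_Y (deduplicated):
  ∅ × ∅ = {} (∅)
  {p58} × {p} = {(p58,p)}
  {p59} × {p} = {(p59,p)}
  {p58} × {p, r} = {(p58,p), (p58,r)}
  {p58, p59} × {p} = {(p58,p), (p59,p)}
  {p59} × {p, r} = {(p59,p), (p59,r)}
  {p57, p58, p59} × {p} = {(p57,p), (p58,p), (p59,p)}
  {p58} × {p, q, r} = {(p58,p), (p58,q), (p58,r)}
  {p59} × {p, q, r} = {(p59,p), (p59,q), (p59,r)}
  {p58, p59} × {p, r} = {(p58,p), (p58,r), (p59,p), (p59,r)}
  {p57, p58, p59} × {p, r} = {(p57,p), (p57,r), (p58,p), (p58,r), (p59,p), (p59,r)}
  {p58, p59} × {p, q, r} = {(p58,p), (p58,q), (p58,r), (p59,p), (p59,q), (p59,r)}
  {p57, p58, p59} × {p, q, r} = {(p57,p), (p57,q), (p57,r), (p58,p), (p58,q), (p58,r), (p59,p), (p59,q), (p59,r)}
These 13 distinct sets form the basis B.
Close under arbitrary unions to get τ_{X×Y}; counting gives |τ_{X×Y}| = 30.


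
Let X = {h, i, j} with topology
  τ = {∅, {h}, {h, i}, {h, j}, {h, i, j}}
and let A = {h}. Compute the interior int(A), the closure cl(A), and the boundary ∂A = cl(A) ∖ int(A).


int(A) = {h}, cl(A) = {h, i, j}, ∂A = {i, j}.

Closed sets in (X, τ) are complements of opens:
  closed(X, τ) = {∅, {i}, {j}, {i, j}, {h, i, j}}.
int(A) = ⋃ {U ∈ τ : U ⊆ A}. Opens contained in A: ∅, {h}.
Taking the union of these: int(A) = {h}.
cl(A) = ⋂ {C closed : A ⊆ C}. Closed sets containing A: {h, i, j}.
Intersecting these: cl(A) = {h, i, j}.
∂A = cl(A) ∖ int(A) = {h, i, j} ∖ {h} = {i, j}.


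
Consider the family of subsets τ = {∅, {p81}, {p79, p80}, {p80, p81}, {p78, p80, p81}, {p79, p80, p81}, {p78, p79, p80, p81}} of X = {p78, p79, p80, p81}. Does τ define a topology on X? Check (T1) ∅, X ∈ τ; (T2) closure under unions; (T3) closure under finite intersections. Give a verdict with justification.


τ is NOT a topology on X.

Axiom (T1): ∅ ∈ τ? Yes; X ∈ τ? Yes.
Axiom (T2/T3): check pairwise unions and intersections of members of τ.
Counterexample for (T3): {p79, p80} ∩ {p80, p81} = {p80} ∉ τ. Therefore τ is NOT a topology.


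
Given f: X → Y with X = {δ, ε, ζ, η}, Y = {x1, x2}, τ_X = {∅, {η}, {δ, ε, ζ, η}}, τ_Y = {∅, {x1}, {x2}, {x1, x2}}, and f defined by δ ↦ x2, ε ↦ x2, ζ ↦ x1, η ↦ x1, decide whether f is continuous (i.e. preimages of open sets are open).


f is NOT continuous.

Compute f^{-1}(U) for each U ∈ τ_Y:
  U = ∅: f^{-1}(U) = ∅ ∈ τ_X ✓.
  U = {x1}: f^{-1}(U) = {ζ, η} ∉ τ_X ✗.
  U = {x2}: f^{-1}(U) = {δ, ε} ∉ τ_X ✗.
  U = {x1, x2}: f^{-1}(U) = {δ, ε, ζ, η} ∈ τ_X ✓.
Found U = {x1} with f^{-1}(U) = {ζ, η} not in τ_X. Therefore f is NOT continuous.


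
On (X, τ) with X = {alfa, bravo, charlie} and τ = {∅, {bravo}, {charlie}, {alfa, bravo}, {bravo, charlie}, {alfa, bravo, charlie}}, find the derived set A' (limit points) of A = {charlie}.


A' = ∅

For each x ∈ X, list the open sets U ∈ τ with x ∈ U, then check whether U ∩ (A ∖ {x}) ≠ ∅ for every such U.
  x = alfa: open {alfa, bravo} ∋ x has {alfa, bravo} ∩ (A ∖ {alfa}) = ∅, so x is NOT a limit point.
  x = bravo: open {bravo} ∋ x has {bravo} ∩ (A ∖ {bravo}) = ∅, so x is NOT a limit point.
  x = charlie: open {charlie} ∋ x has {charlie} ∩ (A ∖ {charlie}) = ∅, so x is NOT a limit point.
Collecting: A' = ∅.


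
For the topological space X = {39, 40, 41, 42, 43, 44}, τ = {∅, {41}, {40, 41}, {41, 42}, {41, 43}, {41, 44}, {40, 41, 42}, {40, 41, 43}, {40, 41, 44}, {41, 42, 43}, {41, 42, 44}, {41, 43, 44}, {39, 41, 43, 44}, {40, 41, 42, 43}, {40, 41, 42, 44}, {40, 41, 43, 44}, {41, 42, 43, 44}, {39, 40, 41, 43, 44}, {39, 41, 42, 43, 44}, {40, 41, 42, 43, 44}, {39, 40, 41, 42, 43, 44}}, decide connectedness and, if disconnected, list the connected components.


(X, τ) is connected.

Find clopen sets (U ∈ τ with X ∖ U ∈ τ):
  U = ∅, X ∖ U = {39, 40, 41, 42, 43, 44} — both open, so U is clopen.
  U = {39, 40, 41, 42, 43, 44}, X ∖ U = ∅ — both open, so U is clopen.
Only trivial clopens (∅ and X) exist, so (X, τ) is connected.
Compute connected components by grouping points that agree on all clopens:
  component: {39, 40, 41, 42, 43, 44}


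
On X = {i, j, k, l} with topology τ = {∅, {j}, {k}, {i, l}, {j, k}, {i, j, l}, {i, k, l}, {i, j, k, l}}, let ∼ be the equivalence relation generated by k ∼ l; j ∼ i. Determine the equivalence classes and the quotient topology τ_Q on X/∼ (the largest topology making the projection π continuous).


X/∼ = {[i=j], [k=l]}; |τ_Q| = 2.

Equivalence classes: [i=j], [k=l].
Quotient map π: X → X/∼ sends i ↦ [i=j], j ↦ [i=j], k ↦ [k=l], l ↦ [k=l].
For each subset V ⊆ X/∼, compute π^{-1}(V) ⊆ X and check whether π^{-1}(V) ∈ τ. V is open in τ_Q iff π^{-1}(V) ∈ τ.
  V = {}: π^{-1}(V) = ∅ ∈ τ ✓.
  V = {[i=j]}: π^{-1}(V) = {i, j} ∉ τ ✗.
  V = {[k=l]}: π^{-1}(V) = {k, l} ∉ τ ✗.
  V = {[i=j], [k=l]}: π^{-1}(V) = {i, j, k, l} ∈ τ ✓.
Open sets in the quotient: τ_Q = {{}, {[i=j], [k=l]}} (2 elements).


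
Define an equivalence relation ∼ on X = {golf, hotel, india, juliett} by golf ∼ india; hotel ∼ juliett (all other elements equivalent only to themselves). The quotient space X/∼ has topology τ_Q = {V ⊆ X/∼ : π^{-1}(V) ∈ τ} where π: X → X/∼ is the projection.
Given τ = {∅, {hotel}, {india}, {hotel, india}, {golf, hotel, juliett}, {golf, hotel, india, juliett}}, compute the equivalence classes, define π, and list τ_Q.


X/∼ = {[golf=india], [hotel=juliett]}; |τ_Q| = 2.

Equivalence classes: [golf=india], [hotel=juliett].
Quotient map π: X → X/∼ sends golf ↦ [golf=india], hotel ↦ [hotel=juliett], india ↦ [golf=india], juliett ↦ [hotel=juliett].
For each subset V ⊆ X/∼, compute π^{-1}(V) ⊆ X and check whether π^{-1}(V) ∈ τ. V is open in τ_Q iff π^{-1}(V) ∈ τ.
  V = {}: π^{-1}(V) = ∅ ∈ τ ✓.
  V = {[golf=india]}: π^{-1}(V) = {golf, india} ∉ τ ✗.
  V = {[hotel=juliett]}: π^{-1}(V) = {hotel, juliett} ∉ τ ✗.
  V = {[golf=india], [hotel=juliett]}: π^{-1}(V) = {golf, hotel, india, juliett} ∈ τ ✓.
Open sets in the quotient: τ_Q = {{}, {[golf=india], [hotel=juliett]}} (2 elements).


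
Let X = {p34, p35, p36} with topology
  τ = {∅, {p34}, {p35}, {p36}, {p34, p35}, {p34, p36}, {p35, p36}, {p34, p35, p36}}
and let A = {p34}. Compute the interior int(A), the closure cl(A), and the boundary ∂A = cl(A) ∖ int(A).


int(A) = {p34}, cl(A) = {p34}, ∂A = ∅.

Closed sets in (X, τ) are complements of opens:
  closed(X, τ) = {∅, {p34}, {p35}, {p36}, {p34, p35}, {p34, p36}, {p35, p36}, {p34, p35, p36}}.
int(A) = ⋃ {U ∈ τ : U ⊆ A}. Opens contained in A: ∅, {p34}.
Taking the union of these: int(A) = {p34}.
cl(A) = ⋂ {C closed : A ⊆ C}. Closed sets containing A: {p34}, {p34, p35}, {p34, p36}, {p34, p35, p36}.
Intersecting these: cl(A) = {p34}.
∂A = cl(A) ∖ int(A) = {p34} ∖ {p34} = ∅.


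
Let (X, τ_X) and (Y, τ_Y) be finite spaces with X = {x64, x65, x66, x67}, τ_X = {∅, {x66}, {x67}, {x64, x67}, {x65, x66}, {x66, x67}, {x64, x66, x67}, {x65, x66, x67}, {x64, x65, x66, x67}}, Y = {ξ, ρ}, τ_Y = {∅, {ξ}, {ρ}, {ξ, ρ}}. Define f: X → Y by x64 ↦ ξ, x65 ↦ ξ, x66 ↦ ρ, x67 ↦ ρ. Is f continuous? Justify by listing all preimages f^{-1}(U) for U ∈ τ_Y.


f is NOT continuous.

Compute f^{-1}(U) for each U ∈ τ_Y:
  U = ∅: f^{-1}(U) = ∅ ∈ τ_X ✓.
  U = {ξ}: f^{-1}(U) = {x64, x65} ∉ τ_X ✗.
  U = {ρ}: f^{-1}(U) = {x66, x67} ∈ τ_X ✓.
  U = {ξ, ρ}: f^{-1}(U) = {x64, x65, x66, x67} ∈ τ_X ✓.
Found U = {ξ} with f^{-1}(U) = {x64, x65} not in τ_X. Therefore f is NOT continuous.


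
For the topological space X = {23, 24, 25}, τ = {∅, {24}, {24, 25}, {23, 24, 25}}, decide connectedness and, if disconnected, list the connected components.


(X, τ) is connected.

Find clopen sets (U ∈ τ with X ∖ U ∈ τ):
  U = ∅, X ∖ U = {23, 24, 25} — both open, so U is clopen.
  U = {23, 24, 25}, X ∖ U = ∅ — both open, so U is clopen.
Only trivial clopens (∅ and X) exist, so (X, τ) is connected.
Compute connected components by grouping points that agree on all clopens:
  component: {23, 24, 25}


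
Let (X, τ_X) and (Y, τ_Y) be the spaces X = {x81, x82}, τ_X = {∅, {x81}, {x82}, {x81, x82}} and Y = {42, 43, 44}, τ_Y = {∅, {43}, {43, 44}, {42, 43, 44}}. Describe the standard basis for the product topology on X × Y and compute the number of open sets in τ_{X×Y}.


Basis B = {∅ × ∅, {x81} × {43}, {x82} × {43}, {x81} × {43, 44}, {x81, x82} × {43}, {x82} × {43, 44}, {x81} × {42, 43, 44}, {x82} × {42, 43, 44}, {x81, x82} × {43, 44}, {x81, x82} × {42, 43, 44}}; |τ_{X×Y}| = 16.

Enumerate products U × V with U ∈ τ_X, V ∈ τ_Y (deduplicated):
  ∅ × ∅ = {} (∅)
  {x81} × {43} = {(x81,43)}
  {x82} × {43} = {(x82,43)}
  {x81} × {43, 44} = {(x81,43), (x81,44)}
  {x81, x82} × {43} = {(x81,43), (x82,43)}
  {x82} × {43, 44} = {(x82,43), (x82,44)}
  {x81} × {42, 43, 44} = {(x81,42), (x81,43), (x81,44)}
  {x82} × {42, 43, 44} = {(x82,42), (x82,43), (x82,44)}
  {x81, x82} × {43, 44} = {(x81,43), (x81,44), (x82,43), (x82,44)}
  {x81, x82} × {42, 43, 44} = {(x81,42), (x81,43), (x81,44), (x82,42), (x82,43), (x82,44)}
These 10 distinct sets form the basis B.
Close under arbitrary unions to get τ_{X×Y}; counting gives |τ_{X×Y}| = 16.


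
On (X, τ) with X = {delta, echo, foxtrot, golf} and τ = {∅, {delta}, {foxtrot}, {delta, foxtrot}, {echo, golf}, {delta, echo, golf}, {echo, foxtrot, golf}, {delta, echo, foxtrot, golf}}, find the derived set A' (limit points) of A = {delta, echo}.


A' = {golf}

For each x ∈ X, list the open sets U ∈ τ with x ∈ U, then check whether U ∩ (A ∖ {x}) ≠ ∅ for every such U.
  x = delta: open {delta} ∋ x has {delta} ∩ (A ∖ {delta}) = ∅, so x is NOT a limit point.
  x = echo: open {echo, golf} ∋ x has {echo, golf} ∩ (A ∖ {echo}) = ∅, so x is NOT a limit point.
  x = foxtrot: open {foxtrot} ∋ x has {foxtrot} ∩ (A ∖ {foxtrot}) = ∅, so x is NOT a limit point.
  x = golf: opens ∋ x are {echo, golf}, {delta, echo, golf}, {echo, foxtrot, golf}, {delta, echo, foxtrot, golf}; each meets A ∖ {golf}, so x IS a limit point.
Collecting: A' = {golf}.


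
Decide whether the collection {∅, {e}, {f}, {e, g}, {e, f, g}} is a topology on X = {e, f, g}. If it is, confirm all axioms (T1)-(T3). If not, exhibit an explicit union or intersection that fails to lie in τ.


τ is NOT a topology on X.

Axiom (T1): ∅ ∈ τ? Yes; X ∈ τ? Yes.
Axiom (T2/T3): check pairwise unions and intersections of members of τ.
Counterexample for (T2): {e} ∪ {f} = {e, f} ∉ τ. Therefore τ is NOT a topology.


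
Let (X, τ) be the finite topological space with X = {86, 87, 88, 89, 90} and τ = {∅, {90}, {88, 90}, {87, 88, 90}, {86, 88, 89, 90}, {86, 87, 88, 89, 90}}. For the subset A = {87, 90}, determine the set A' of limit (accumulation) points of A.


A' = {86, 87, 88, 89}

For each x ∈ X, list the open sets U ∈ τ with x ∈ U, then check whether U ∩ (A ∖ {x}) ≠ ∅ for every such U.
  x = 86: opens ∋ x are {86, 88, 89, 90}, {86, 87, 88, 89, 90}; each meets A ∖ {86}, so x IS a limit point.
  x = 87: opens ∋ x are {87, 88, 90}, {86, 87, 88, 89, 90}; each meets A ∖ {87}, so x IS a limit point.
  x = 88: opens ∋ x are {88, 90}, {87, 88, 90}, {86, 88, 89, 90}, {86, 87, 88, 89, 90}; each meets A ∖ {88}, so x IS a limit point.
  x = 89: opens ∋ x are {86, 88, 89, 90}, {86, 87, 88, 89, 90}; each meets A ∖ {89}, so x IS a limit point.
  x = 90: open {90} ∋ x has {90} ∩ (A ∖ {90}) = ∅, so x is NOT a limit point.
Collecting: A' = {86, 87, 88, 89}.


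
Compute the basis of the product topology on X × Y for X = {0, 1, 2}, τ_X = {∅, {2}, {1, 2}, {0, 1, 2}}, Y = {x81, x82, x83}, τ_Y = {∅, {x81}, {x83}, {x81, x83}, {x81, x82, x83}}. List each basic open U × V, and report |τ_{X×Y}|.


Basis B = {∅ × ∅, {2} × {x81}, {2} × {x83}, {1, 2} × {x81}, {1, 2} × {x83}, {2} × {x81, x83}, {0, 1, 2} × {x81}, {0, 1, 2} × {x83}, {2} × {x81, x82, x83}, {1, 2} × {x81, x83}, {0, 1, 2} × {x81, x83}, {1, 2} × {x81, x82, x83}, {0, 1, 2} × {x81, x82, x83}}; |τ_{X×Y}| = 30.

Enumerate products U × V with U ∈ τ_X, V ∈ τ_Y (deduplicated):
  ∅ × ∅ = {} (∅)
  {2} × {x81} = {(2,x81)}
  {2} × {x83} = {(2,x83)}
  {1, 2} × {x81} = {(1,x81), (2,x81)}
  {1, 2} × {x83} = {(1,x83), (2,x83)}
  {2} × {x81, x83} = {(2,x81), (2,x83)}
  {0, 1, 2} × {x81} = {(0,x81), (1,x81), (2,x81)}
  {0, 1, 2} × {x83} = {(0,x83), (1,x83), (2,x83)}
  {2} × {x81, x82, x83} = {(2,x81), (2,x82), (2,x83)}
  {1, 2} × {x81, x83} = {(1,x81), (1,x83), (2,x81), (2,x83)}
  {0, 1, 2} × {x81, x83} = {(0,x81), (0,x83), (1,x81), (1,x83), (2,x81), (2,x83)}
  {1, 2} × {x81, x82, x83} = {(1,x81), (1,x82), (1,x83), (2,x81), (2,x82), (2,x83)}
  {0, 1, 2} × {x81, x82, x83} = {(0,x81), (0,x82), (0,x83), (1,x81), (1,x82), (1,x83), (2,x81), (2,x82), (2,x83)}
These 13 distinct sets form the basis B.
Close under arbitrary unions to get τ_{X×Y}; counting gives |τ_{X×Y}| = 30.


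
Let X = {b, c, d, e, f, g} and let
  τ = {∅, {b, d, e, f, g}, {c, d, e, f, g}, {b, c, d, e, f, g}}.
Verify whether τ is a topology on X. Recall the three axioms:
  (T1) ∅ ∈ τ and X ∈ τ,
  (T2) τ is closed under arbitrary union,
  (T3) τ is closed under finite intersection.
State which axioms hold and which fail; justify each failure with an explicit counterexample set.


τ is NOT a topology on X.

Axiom (T1): ∅ ∈ τ? Yes; X ∈ τ? Yes.
Axiom (T2/T3): check pairwise unions and intersections of members of τ.
Counterexample for (T3): {b, d, e, f, g} ∩ {c, d, e, f, g} = {d, e, f, g} ∉ τ. Therefore τ is NOT a topology.


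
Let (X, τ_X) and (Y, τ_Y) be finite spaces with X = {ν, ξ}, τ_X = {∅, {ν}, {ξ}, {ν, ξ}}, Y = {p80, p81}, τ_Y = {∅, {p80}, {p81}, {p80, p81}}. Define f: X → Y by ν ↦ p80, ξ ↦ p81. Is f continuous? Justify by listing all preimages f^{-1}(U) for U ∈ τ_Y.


f IS continuous.

Compute f^{-1}(U) for each U ∈ τ_Y:
  U = ∅: f^{-1}(U) = ∅ ∈ τ_X ✓.
  U = {p80}: f^{-1}(U) = {ν} ∈ τ_X ✓.
  U = {p81}: f^{-1}(U) = {ξ} ∈ τ_X ✓.
  U = {p80, p81}: f^{-1}(U) = {ν, ξ} ∈ τ_X ✓.
Every preimage lies in τ_X, so f IS continuous.


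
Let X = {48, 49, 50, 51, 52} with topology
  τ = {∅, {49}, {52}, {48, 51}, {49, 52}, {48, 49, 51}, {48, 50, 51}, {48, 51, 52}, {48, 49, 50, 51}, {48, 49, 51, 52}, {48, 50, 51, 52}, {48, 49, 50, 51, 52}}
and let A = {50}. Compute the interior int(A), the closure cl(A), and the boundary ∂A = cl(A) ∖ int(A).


int(A) = ∅, cl(A) = {50}, ∂A = {50}.

Closed sets in (X, τ) are complements of opens:
  closed(X, τ) = {∅, {49}, {50}, {52}, {49, 50}, {49, 52}, {50, 52}, {48, 50, 51}, {49, 50, 52}, {48, 49, 50, 51}, {48, 50, 51, 52}, {48, 49, 50, 51, 52}}.
int(A) = ⋃ {U ∈ τ : U ⊆ A}. Opens contained in A: ∅.
Taking the union of these: int(A) = ∅.
cl(A) = ⋂ {C closed : A ⊆ C}. Closed sets containing A: {50}, {49, 50}, {50, 52}, {48, 50, 51}, {49, 50, 52}, {48, 49, 50, 51}, {48, 50, 51, 52}, {48, 49, 50, 51, 52}.
Intersecting these: cl(A) = {50}.
∂A = cl(A) ∖ int(A) = {50} ∖ ∅ = {50}.


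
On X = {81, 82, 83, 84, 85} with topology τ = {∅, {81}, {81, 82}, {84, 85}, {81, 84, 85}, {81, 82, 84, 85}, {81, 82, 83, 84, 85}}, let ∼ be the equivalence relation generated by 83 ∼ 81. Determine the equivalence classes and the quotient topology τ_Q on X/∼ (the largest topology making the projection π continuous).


X/∼ = {[81=83], [82], [84], [85]}; |τ_Q| = 3.

Equivalence classes: [81=83], [82], [84], [85].
Quotient map π: X → X/∼ sends 81 ↦ [81=83], 82 ↦ [82], 83 ↦ [81=83], 84 ↦ [84], 85 ↦ [85].
For each subset V ⊆ X/∼, compute π^{-1}(V) ⊆ X and check whether π^{-1}(V) ∈ τ. V is open in τ_Q iff π^{-1}(V) ∈ τ.
  V = {}: π^{-1}(V) = ∅ ∈ τ ✓.
  V = {[81=83]}: π^{-1}(V) = {81, 83} ∉ τ ✗.
  V = {[82]}: π^{-1}(V) = {82} ∉ τ ✗.
  V = {[81=83], [82]}: π^{-1}(V) = {81, 82, 83} ∉ τ ✗.
  V = {[84]}: π^{-1}(V) = {84} ∉ τ ✗.
  V = {[81=83], [84]}: π^{-1}(V) = {81, 83, 84} ∉ τ ✗.
  V = {[82], [84]}: π^{-1}(V) = {82, 84} ∉ τ ✗.
  V = {[81=83], [82], [84]}: π^{-1}(V) = {81, 82, 83, 84} ∉ τ ✗.
  V = {[85]}: π^{-1}(V) = {85} ∉ τ ✗.
  V = {[81=83], [85]}: π^{-1}(V) = {81, 83, 85} ∉ τ ✗.
  V = {[82], [85]}: π^{-1}(V) = {82, 85} ∉ τ ✗.
  V = {[81=83], [82], [85]}: π^{-1}(V) = {81, 82, 83, 85} ∉ τ ✗.
  V = {[84], [85]}: π^{-1}(V) = {84, 85} ∈ τ ✓.
  V = {[81=83], [84], [85]}: π^{-1}(V) = {81, 83, 84, 85} ∉ τ ✗.
  V = {[82], [84], [85]}: π^{-1}(V) = {82, 84, 85} ∉ τ ✗.
  V = {[81=83], [82], [84], [85]}: π^{-1}(V) = {81, 82, 83, 84, 85} ∈ τ ✓.
Open sets in the quotient: τ_Q = {{}, {[84], [85]}, {[81=83], [82], [84], [85]}} (3 elements).
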